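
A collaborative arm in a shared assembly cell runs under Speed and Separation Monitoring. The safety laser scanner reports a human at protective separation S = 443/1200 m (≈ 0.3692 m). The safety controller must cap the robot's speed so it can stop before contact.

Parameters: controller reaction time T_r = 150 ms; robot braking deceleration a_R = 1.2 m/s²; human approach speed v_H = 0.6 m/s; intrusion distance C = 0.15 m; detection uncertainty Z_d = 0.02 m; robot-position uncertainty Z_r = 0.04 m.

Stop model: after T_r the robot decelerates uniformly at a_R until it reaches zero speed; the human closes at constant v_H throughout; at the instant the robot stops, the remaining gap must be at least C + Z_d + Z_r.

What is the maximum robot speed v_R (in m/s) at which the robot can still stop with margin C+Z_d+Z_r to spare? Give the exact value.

v_R_max = 1/10 m/s = 0.1000 m/s

quadratic (5/12)·v² + (13/20)·v + (-83/1200) = 0
  disc = (13/20)² − 4·(5/12)·(-83/1200) = 121/225 ; √disc = 11/15
  v_R = (−(13/20) + 11/15) / (2·(5/12)) = 1/10 m/s
check:
stop time T_s = (1/10)/(6/5) = 0.0833 s
reaction-phase robot travel = 0.1000·0.1500 = 0.0150 m
robot covers 0.1000·0.0833 − ½·1.2000·0.0833² = 0.0042 m while stopping
human over T_r+T_s: 0.6000·(0.1500+0.0833) = 0.1400 m
margins: 0.1500+0.0200+0.0400 = 0.2100 m
sum ≈ 0.0150+0.0042+0.1400+0.2100 ≈ 0.3692 m = S ✓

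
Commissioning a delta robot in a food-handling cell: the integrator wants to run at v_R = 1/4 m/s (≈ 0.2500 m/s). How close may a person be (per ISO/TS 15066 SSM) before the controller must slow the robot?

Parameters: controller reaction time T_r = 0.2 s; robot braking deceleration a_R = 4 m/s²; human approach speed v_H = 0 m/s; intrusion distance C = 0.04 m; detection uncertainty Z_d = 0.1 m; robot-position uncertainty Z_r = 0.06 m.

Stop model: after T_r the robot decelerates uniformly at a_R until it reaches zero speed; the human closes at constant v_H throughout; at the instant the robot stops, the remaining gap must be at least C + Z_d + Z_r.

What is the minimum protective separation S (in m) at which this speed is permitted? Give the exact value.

S_min = 33/128 m = 0.2578 m

T_s = v_R/a_R = (1/4)/4 = 0.0625 s
reaction-phase robot travel = 0.2500·0.2000 = 0.0500 m
braking distance = 0.2500²/(2·4.0000) = 0.0078 m
human closes 0.0000·0.2625 = 0.0000 m
residual clearance needed = 0.0400+0.1000+0.0600 = 0.2000 m
S_min ≈ 0.0500+0.0078+0.0000+0.2000  ⇒  S_min = 33/128 m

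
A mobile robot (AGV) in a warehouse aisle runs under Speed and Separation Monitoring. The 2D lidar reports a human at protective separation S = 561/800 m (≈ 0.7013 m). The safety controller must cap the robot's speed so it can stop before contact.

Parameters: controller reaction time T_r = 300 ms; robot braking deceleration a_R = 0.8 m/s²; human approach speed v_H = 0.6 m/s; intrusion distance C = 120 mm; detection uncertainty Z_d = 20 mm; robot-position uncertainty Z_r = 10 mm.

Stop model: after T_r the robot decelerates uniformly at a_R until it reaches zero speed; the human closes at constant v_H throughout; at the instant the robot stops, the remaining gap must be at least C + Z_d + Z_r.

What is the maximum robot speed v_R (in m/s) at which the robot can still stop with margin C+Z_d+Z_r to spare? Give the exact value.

v_R_max = 3/10 m/s = 0.3000 m/s

collect terms ⇒ (5/8)·v_R² + (21/20)·v_R + (-297/800) = 0
  disc = (21/20)² − 4·(5/8)·(-297/800) = 3249/1600 ; √disc = 57/40
  v_R = (−(21/20) + 57/40) / (2·(5/8)) = 3/10 m/s
check:
stop time T_s = (3/10)/(4/5) = 0.3750 s
reaction-phase robot travel = 0.3000·0.3000 = 0.0900 m
braking distance = 0.3000²/(2·0.8000) = 0.0563 m
person approaches 0.6000·(0.3000+0.3750) = 0.4050 m
margins: 0.1200+0.0200+0.0100 = 0.1500 m
sum ≈ 0.0900+0.0563+0.4050+0.1500 ≈ 0.7013 m = S ✓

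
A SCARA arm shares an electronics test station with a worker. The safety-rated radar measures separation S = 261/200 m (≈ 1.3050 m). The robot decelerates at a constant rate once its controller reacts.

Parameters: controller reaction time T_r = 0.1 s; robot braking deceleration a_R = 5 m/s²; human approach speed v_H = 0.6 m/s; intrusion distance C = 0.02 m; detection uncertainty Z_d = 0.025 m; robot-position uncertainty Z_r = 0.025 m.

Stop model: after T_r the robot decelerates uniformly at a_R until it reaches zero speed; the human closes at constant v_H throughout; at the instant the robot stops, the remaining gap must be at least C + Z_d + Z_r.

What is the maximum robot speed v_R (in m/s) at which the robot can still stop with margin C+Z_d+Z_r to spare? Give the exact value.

v_R_max = 5/2 m/s = 2.5000 m/s

quadratic (1/10)·v² + (11/50)·v + (-47/40) = 0
  disc = (11/50)² − 4·(1/10)·(-47/40) = 324/625 ; √disc = 18/25
  v_R = (−(11/50) + 18/25) / (2·(1/10)) = 5/2 m/s
check:
stop time T_s = (5/2)/5 = 0.5000 s
robot in T_r: 2.5000·0.1000 = 0.2500 m
braking distance = 2.5000²/(2·5.0000) = 0.6250 m
human closes 0.6000·0.6000 = 0.3600 m
margins: 0.0200+0.0250+0.0250 = 0.0700 m
sum ≈ 0.2500+0.6250+0.3600+0.0700 ≈ 1.3050 m = S ✓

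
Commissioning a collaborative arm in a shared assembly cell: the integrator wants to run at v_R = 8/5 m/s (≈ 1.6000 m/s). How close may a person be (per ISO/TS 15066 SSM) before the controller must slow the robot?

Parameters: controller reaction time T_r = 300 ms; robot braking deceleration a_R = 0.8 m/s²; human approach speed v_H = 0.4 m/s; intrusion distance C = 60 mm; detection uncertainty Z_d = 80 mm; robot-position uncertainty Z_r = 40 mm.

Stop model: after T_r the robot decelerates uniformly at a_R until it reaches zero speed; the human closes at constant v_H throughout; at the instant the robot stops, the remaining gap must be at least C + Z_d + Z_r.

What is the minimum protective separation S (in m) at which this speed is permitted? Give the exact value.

stop time T_s = (8/5)/(4/5) = 2.0000 s
robot covers v_R·T_r = 1.6000·0.3000 = 0.4800 m before braking
robot under decel: 1.6000²/(2·0.8000) = 1.6000 m
person approaches 0.4000·(0.3000+2.0000) = 0.9200 m
C+Z_d+Z_r = 0.0600+0.0800+0.0400 = 0.1800 m
S_min ≈ 0.4800+1.6000+0.9200+0.1800  ⇒  S_min = 159/50 m

S_min = 159/50 m = 3.1800 m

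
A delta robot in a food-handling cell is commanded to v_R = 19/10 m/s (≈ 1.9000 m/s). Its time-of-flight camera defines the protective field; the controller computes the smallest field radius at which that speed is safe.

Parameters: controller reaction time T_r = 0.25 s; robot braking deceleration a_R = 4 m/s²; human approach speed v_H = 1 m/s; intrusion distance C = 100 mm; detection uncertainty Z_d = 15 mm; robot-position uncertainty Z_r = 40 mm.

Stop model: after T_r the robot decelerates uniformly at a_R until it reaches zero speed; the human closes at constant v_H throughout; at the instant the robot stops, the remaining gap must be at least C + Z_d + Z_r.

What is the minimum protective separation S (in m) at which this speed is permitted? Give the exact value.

S_min = 289/160 m = 1.8062 m

T_s = v_R/a_R = (19/10)/4 = 0.4750 s
reaction-phase robot travel = 1.9000·0.2500 = 0.4750 m
braking distance = 1.9000²/(2·4.0000) = 0.4512 m
human over T_r+T_s: 1.0000·(0.2500+0.4750) = 0.7250 m
residual clearance needed = 0.1000+0.0150+0.0400 = 0.1550 m
S_min ≈ 0.4750+0.4512+0.7250+0.1550  ⇒  S_min = 289/160 m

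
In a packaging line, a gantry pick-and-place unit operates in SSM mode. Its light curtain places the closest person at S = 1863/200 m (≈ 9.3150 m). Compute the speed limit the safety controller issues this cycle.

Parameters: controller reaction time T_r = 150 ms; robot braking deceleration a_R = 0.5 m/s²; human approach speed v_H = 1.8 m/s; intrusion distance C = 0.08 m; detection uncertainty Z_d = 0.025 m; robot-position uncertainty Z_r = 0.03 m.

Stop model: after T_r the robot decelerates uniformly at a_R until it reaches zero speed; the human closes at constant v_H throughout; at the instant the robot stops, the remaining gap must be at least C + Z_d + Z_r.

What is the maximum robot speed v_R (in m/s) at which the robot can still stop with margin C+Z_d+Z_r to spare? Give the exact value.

v_R_max = 33/20 m/s = 1.6500 m/s

collect terms ⇒ (1)·v_R² + (15/4)·v_R + (-891/100) = 0
  disc = (15/4)² − 4·(1)·(-891/100) = 19881/400 ; √disc = 141/20
  v_R = (−(15/4) + 141/20) / (2·(1)) = 33/20 m/s
check:
T_s = v_R/a_R = (33/20)/(1/2) = 3.3000 s
reaction-phase robot travel = 1.6500·0.1500 = 0.2475 m
robot under decel: 1.6500²/(2·0.5000) = 2.7225 m
human over T_r+T_s: 1.8000·(0.1500+3.3000) = 6.2100 m
C+Z_d+Z_r = 0.0800+0.0250+0.0300 = 0.1350 m
sum ≈ 0.2475+2.7225+6.2100+0.1350 ≈ 9.3150 m = S ✓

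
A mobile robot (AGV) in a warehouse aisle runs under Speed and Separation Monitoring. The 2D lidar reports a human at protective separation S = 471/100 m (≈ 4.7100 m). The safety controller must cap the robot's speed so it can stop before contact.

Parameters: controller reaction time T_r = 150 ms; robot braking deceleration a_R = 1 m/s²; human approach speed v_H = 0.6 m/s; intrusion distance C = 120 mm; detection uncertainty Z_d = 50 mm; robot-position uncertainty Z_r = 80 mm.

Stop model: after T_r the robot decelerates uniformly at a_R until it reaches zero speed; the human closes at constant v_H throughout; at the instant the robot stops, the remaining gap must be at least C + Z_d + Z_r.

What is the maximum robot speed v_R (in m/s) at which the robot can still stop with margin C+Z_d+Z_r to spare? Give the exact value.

collect terms ⇒ (1/2)·v_R² + (3/4)·v_R + (-437/100) = 0
  disc = (3/4)² − 4·(1/2)·(-437/100) = 3721/400 ; √disc = 61/20
  v_R = (−(3/4) + 61/20) / (2·(1/2)) = 23/10 m/s
check:
braking lasts T_s = (23/10)/1 = 2.3000 s
robot in T_r: 2.3000·0.1500 = 0.3450 m
robot covers 2.3000·2.3000 − ½·1.0000·2.3000² = 2.6450 m while stopping
person approaches 0.6000·(0.1500+2.3000) = 1.4700 m
residual clearance needed = 0.1200+0.0500+0.0800 = 0.2500 m
sum ≈ 0.3450+2.6450+1.4700+0.2500 ≈ 4.7100 m = S ✓

v_R_max = 23/10 m/s = 2.3000 m/s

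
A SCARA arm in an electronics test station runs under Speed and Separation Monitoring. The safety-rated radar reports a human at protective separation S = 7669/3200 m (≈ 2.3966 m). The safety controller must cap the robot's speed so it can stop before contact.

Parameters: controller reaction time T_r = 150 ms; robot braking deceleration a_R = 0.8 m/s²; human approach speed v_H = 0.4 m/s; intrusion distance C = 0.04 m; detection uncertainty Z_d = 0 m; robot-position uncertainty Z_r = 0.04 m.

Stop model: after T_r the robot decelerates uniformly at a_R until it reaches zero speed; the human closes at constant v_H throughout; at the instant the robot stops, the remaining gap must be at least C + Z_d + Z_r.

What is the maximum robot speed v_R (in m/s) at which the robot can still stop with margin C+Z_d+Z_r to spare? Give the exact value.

v_R_max = 29/20 m/s = 1.4500 m/s

at the boundary: (5/8)·v² + (13/20)·v + (-7221/3200) = 0
  disc = (13/20)² − 4·(5/8)·(-7221/3200) = 38809/6400 ; √disc = 197/80
  v_R = (−(13/20) + 197/80) / (2·(5/8)) = 29/20 m/s
check:
braking lasts T_s = (29/20)/(4/5) = 1.8125 s
robot covers v_R·T_r = 1.4500·0.1500 = 0.2175 m before braking
robot under decel: 1.4500²/(2·0.8000) = 1.3141 m
person approaches 0.4000·(0.1500+1.8125) = 0.7850 m
margins: 0.0400+0.0000+0.0400 = 0.0800 m
sum ≈ 0.2175+1.3141+0.7850+0.0800 ≈ 2.3966 m = S ✓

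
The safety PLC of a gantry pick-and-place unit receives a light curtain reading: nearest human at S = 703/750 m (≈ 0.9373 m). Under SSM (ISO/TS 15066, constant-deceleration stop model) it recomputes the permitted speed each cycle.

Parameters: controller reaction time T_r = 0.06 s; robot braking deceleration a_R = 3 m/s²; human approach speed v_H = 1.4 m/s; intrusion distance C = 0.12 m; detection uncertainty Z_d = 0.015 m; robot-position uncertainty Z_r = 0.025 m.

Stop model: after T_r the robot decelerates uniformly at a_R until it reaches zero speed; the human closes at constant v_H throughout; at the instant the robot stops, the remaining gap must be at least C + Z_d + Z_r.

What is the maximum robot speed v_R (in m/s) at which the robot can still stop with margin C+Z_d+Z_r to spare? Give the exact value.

v_R_max = 1 m/s = 1.0000 m/s

at the boundary: (1/6)·v² + (79/150)·v + (-52/75) = 0
  disc = (79/150)² − 4·(1/6)·(-52/75) = 1849/2500 ; √disc = 43/50
  v_R = (−(79/150) + 43/50) / (2·(1/6)) = 1 m/s
check:
T_s = v_R/a_R = 1/3 = 0.3333 s
robot in T_r: 1.0000·0.0600 = 0.0600 m
robot under decel: 1.0000²/(2·3.0000) = 0.1667 m
human over T_r+T_s: 1.4000·(0.0600+0.3333) = 0.5507 m
margins: 0.1200+0.0150+0.0250 = 0.1600 m
sum ≈ 0.0600+0.1667+0.5507+0.1600 ≈ 0.9373 m = S ✓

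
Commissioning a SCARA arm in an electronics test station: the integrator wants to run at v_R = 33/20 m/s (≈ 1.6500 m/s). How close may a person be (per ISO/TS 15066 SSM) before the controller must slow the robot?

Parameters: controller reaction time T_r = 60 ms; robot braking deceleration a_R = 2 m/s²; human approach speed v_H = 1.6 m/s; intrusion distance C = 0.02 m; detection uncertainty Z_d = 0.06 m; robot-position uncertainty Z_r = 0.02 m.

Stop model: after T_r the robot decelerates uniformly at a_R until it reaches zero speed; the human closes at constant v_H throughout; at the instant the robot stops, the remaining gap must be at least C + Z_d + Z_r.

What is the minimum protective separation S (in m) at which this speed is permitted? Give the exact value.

S_min = 3673/1600 m = 2.2956 m

stop time T_s = (33/20)/2 = 0.8250 s
robot in T_r: 1.6500·0.0600 = 0.0990 m
braking distance = 1.6500²/(2·2.0000) = 0.6806 m
human over T_r+T_s: 1.6000·(0.0600+0.8250) = 1.4160 m
C+Z_d+Z_r = 0.0200+0.0600+0.0200 = 0.1000 m
S_min ≈ 0.0990+0.6806+1.4160+0.1000  ⇒  S_min = 3673/1600 m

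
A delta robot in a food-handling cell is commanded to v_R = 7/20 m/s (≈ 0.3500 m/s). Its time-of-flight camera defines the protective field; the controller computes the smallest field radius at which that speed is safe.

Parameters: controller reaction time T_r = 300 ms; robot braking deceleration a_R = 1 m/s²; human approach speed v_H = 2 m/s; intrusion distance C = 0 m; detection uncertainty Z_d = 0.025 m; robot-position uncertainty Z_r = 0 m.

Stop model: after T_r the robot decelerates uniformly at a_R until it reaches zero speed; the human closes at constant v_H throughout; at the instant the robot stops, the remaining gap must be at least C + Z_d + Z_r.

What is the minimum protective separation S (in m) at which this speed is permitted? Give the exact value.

S_min = 1193/800 m = 1.4912 m

braking lasts T_s = (7/20)/1 = 0.3500 s
reaction-phase robot travel = 0.3500·0.3000 = 0.1050 m
robot covers 0.3500·0.3500 − ½·1.0000·0.3500² = 0.0612 m while stopping
human over T_r+T_s: 2.0000·(0.3000+0.3500) = 1.3000 m
margins: 0.0000+0.0250+0.0000 = 0.0250 m
S_min ≈ 0.1050+0.0612+1.3000+0.0250  ⇒  S_min = 1193/800 m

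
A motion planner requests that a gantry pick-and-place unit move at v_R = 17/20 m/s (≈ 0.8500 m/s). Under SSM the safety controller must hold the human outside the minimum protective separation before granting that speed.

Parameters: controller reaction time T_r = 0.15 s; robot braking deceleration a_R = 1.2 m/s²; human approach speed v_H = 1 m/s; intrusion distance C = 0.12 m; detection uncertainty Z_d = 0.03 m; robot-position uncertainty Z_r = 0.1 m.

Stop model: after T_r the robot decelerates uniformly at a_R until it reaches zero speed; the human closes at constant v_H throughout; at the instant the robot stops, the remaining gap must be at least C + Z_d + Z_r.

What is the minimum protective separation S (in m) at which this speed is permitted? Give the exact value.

S_min = 2459/1600 m = 1.5369 m

braking lasts T_s = (17/20)/(6/5) = 0.7083 s
reaction-phase robot travel = 0.8500·0.1500 = 0.1275 m
robot covers 0.8500·0.7083 − ½·1.2000·0.7083² = 0.3010 m while stopping
human closes 1.0000·0.8583 = 0.8583 m
residual clearance needed = 0.1200+0.0300+0.1000 = 0.2500 m
S_min ≈ 0.1275+0.3010+0.8583+0.2500  ⇒  S_min = 2459/1600 m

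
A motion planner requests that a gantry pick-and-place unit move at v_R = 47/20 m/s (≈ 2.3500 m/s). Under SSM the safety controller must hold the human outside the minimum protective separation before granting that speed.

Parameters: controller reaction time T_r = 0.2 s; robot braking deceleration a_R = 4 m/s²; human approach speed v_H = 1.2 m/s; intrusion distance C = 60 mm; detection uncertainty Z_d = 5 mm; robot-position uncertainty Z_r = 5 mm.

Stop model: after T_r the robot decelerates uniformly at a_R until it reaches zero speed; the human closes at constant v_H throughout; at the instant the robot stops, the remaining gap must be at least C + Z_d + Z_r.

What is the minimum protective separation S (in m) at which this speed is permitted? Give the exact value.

stop time T_s = (47/20)/4 = 0.5875 s
reaction-phase robot travel = 2.3500·0.2000 = 0.4700 m
braking distance = 2.3500²/(2·4.0000) = 0.6903 m
person approaches 1.2000·(0.2000+0.5875) = 0.9450 m
margins: 0.0600+0.0050+0.0050 = 0.0700 m
S_min ≈ 0.4700+0.6903+0.9450+0.0700  ⇒  S_min = 6961/3200 m

S_min = 6961/3200 m = 2.1753 m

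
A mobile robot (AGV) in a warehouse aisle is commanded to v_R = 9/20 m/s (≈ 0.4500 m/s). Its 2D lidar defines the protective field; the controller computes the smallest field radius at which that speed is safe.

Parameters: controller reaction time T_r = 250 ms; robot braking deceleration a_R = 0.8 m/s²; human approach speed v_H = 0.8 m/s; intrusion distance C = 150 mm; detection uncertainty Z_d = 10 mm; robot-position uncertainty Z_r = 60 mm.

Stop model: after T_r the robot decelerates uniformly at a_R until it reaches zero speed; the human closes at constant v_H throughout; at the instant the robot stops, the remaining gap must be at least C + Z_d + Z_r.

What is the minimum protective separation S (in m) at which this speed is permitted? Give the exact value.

stop time T_s = (9/20)/(4/5) = 0.5625 s
reaction-phase robot travel = 0.4500·0.2500 = 0.1125 m
robot covers 0.4500·0.5625 − ½·0.8000·0.5625² = 0.1266 m while stopping
human closes 0.8000·0.8125 = 0.6500 m
margins: 0.1500+0.0100+0.0600 = 0.2200 m
S_min ≈ 0.1125+0.1266+0.6500+0.2200  ⇒  S_min = 3549/3200 m

S_min = 3549/3200 m = 1.1091 m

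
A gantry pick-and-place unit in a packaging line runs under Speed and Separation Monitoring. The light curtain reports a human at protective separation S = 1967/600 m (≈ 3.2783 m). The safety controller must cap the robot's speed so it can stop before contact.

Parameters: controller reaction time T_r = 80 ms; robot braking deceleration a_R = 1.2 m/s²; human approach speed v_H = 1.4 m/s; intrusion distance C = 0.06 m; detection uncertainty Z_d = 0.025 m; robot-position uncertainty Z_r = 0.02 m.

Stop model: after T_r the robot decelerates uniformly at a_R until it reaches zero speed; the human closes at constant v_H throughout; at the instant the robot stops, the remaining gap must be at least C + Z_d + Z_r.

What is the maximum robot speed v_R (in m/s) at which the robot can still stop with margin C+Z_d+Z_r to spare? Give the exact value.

v_R_max = 8/5 m/s = 1.6000 m/s

collect terms ⇒ (5/12)·v_R² + (187/150)·v_R + (-1148/375) = 0
  disc = (187/150)² − 4·(5/12)·(-1148/375) = 16641/2500 ; √disc = 129/50
  v_R = (−(187/150) + 129/50) / (2·(5/12)) = 8/5 m/s
check:
T_s = v_R/a_R = (8/5)/(6/5) = 1.3333 s
robot covers v_R·T_r = 1.6000·0.0800 = 0.1280 m before braking
robot covers 1.6000·1.3333 − ½·1.2000·1.3333² = 1.0667 m while stopping
human closes 1.4000·1.4133 = 1.9787 m
C+Z_d+Z_r = 0.0600+0.0250+0.0200 = 0.1050 m
sum ≈ 0.1280+1.0667+1.9787+0.1050 ≈ 3.2783 m = S ✓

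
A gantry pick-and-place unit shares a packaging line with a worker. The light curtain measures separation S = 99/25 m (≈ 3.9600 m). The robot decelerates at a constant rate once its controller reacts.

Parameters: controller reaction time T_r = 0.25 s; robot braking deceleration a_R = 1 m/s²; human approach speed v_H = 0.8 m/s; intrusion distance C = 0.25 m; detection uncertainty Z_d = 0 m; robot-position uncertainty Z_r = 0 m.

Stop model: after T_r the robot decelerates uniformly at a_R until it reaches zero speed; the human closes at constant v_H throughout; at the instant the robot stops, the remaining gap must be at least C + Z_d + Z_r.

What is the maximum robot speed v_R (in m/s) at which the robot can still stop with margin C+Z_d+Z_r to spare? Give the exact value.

v_R_max = 9/5 m/s = 1.8000 m/s

quadratic (1/2)·v² + (21/20)·v + (-351/100) = 0
  disc = (21/20)² − 4·(1/2)·(-351/100) = 3249/400 ; √disc = 57/20
  v_R = (−(21/20) + 57/20) / (2·(1/2)) = 9/5 m/s
check:
stop time T_s = (9/5)/1 = 1.8000 s
reaction-phase robot travel = 1.8000·0.2500 = 0.4500 m
robot covers 1.8000·1.8000 − ½·1.0000·1.8000² = 1.6200 m while stopping
human over T_r+T_s: 0.8000·(0.2500+1.8000) = 1.6400 m
residual clearance needed = 0.2500+0.0000+0.0000 = 0.2500 m
sum ≈ 0.4500+1.6200+1.6400+0.2500 ≈ 3.9600 m = S ✓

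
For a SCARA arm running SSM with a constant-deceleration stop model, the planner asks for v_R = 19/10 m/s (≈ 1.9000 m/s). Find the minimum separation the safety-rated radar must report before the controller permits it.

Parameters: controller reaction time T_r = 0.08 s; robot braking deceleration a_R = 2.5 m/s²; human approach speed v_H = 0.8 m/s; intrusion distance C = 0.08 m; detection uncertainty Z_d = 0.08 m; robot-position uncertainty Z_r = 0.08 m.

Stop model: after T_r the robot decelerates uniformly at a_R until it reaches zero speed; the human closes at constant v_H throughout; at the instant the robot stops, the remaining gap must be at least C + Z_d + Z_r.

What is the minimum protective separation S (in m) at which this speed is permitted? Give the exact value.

braking lasts T_s = (19/10)/(5/2) = 0.7600 s
robot in T_r: 1.9000·0.0800 = 0.1520 m
robot covers 1.9000·0.7600 − ½·2.5000·0.7600² = 0.7220 m while stopping
person approaches 0.8000·(0.0800+0.7600) = 0.6720 m
residual clearance needed = 0.0800+0.0800+0.0800 = 0.2400 m
S_min ≈ 0.1520+0.7220+0.6720+0.2400  ⇒  S_min = 893/500 m

S_min = 893/500 m = 1.7860 m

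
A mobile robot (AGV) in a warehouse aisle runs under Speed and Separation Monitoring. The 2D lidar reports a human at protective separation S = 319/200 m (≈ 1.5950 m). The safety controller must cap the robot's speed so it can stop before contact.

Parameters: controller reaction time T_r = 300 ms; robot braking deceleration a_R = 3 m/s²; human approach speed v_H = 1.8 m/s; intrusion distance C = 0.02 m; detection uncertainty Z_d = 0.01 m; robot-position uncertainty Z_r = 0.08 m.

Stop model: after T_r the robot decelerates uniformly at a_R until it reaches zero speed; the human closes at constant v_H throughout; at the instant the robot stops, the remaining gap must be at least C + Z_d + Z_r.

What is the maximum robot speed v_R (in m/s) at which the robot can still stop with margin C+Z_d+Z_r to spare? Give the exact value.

v_R_max = 9/10 m/s = 0.9000 m/s

quadratic (1/6)·v² + (9/10)·v + (-189/200) = 0
  disc = (9/10)² − 4·(1/6)·(-189/200) = 36/25 ; √disc = 6/5
  v_R = (−(9/10) + 6/5) / (2·(1/6)) = 9/10 m/s
check:
T_s = v_R/a_R = (9/10)/3 = 0.3000 s
reaction-phase robot travel = 0.9000·0.3000 = 0.2700 m
robot under decel: 0.9000²/(2·3.0000) = 0.1350 m
human closes 1.8000·0.6000 = 1.0800 m
residual clearance needed = 0.0200+0.0100+0.0800 = 0.1100 m
sum ≈ 0.2700+0.1350+1.0800+0.1100 ≈ 1.5950 m = S ✓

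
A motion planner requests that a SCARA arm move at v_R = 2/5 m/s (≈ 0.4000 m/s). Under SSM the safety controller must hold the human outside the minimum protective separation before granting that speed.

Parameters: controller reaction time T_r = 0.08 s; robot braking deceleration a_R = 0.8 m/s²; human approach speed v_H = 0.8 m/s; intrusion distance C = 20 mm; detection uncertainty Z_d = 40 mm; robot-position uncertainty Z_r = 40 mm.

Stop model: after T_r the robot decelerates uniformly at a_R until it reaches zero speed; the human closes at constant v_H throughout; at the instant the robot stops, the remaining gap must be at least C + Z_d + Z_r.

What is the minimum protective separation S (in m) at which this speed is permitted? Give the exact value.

S_min = 87/125 m = 0.6960 m

T_s = v_R/a_R = (2/5)/(4/5) = 0.5000 s
reaction-phase robot travel = 0.4000·0.0800 = 0.0320 m
robot under decel: 0.4000²/(2·0.8000) = 0.1000 m
person approaches 0.8000·(0.0800+0.5000) = 0.4640 m
C+Z_d+Z_r = 0.0200+0.0400+0.0400 = 0.1000 m
S_min ≈ 0.0320+0.1000+0.4640+0.1000  ⇒  S_min = 87/125 m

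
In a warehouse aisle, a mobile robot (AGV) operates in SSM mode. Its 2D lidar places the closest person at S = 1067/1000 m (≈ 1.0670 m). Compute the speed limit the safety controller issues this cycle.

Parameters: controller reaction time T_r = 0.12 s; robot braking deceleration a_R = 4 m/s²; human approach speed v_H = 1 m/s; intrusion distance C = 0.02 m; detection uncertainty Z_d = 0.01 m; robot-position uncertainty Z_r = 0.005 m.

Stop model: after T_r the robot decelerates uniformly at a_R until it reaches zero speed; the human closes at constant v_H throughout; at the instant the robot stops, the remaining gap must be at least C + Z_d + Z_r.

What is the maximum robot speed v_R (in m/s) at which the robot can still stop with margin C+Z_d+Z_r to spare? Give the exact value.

at the boundary: (1/8)·v² + (37/100)·v + (-114/125) = 0
  disc = (37/100)² − 4·(1/8)·(-114/125) = 5929/10000 ; √disc = 77/100
  v_R = (−(37/100) + 77/100) / (2·(1/8)) = 8/5 m/s
check:
braking lasts T_s = (8/5)/4 = 0.4000 s
robot in T_r: 1.6000·0.1200 = 0.1920 m
robot under decel: 1.6000²/(2·4.0000) = 0.3200 m
human over T_r+T_s: 1.0000·(0.1200+0.4000) = 0.5200 m
C+Z_d+Z_r = 0.0200+0.0100+0.0050 = 0.0350 m
sum ≈ 0.1920+0.3200+0.5200+0.0350 ≈ 1.0670 m = S ✓

v_R_max = 8/5 m/s = 1.6000 m/s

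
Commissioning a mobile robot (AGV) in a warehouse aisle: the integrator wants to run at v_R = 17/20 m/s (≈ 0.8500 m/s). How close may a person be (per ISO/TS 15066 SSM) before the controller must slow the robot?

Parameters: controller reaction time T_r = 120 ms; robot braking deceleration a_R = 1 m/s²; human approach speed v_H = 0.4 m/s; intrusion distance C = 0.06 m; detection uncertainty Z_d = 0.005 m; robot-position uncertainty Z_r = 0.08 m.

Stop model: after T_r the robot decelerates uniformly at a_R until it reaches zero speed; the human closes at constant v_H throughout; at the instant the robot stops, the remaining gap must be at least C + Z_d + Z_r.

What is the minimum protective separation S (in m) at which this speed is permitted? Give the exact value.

stop time T_s = (17/20)/1 = 0.8500 s
robot in T_r: 0.8500·0.1200 = 0.1020 m
robot covers 0.8500·0.8500 − ½·1.0000·0.8500² = 0.3613 m while stopping
human over T_r+T_s: 0.4000·(0.1200+0.8500) = 0.3880 m
C+Z_d+Z_r = 0.0600+0.0050+0.0800 = 0.1450 m
S_min ≈ 0.1020+0.3613+0.3880+0.1450  ⇒  S_min = 797/800 m

S_min = 797/800 m = 0.9962 m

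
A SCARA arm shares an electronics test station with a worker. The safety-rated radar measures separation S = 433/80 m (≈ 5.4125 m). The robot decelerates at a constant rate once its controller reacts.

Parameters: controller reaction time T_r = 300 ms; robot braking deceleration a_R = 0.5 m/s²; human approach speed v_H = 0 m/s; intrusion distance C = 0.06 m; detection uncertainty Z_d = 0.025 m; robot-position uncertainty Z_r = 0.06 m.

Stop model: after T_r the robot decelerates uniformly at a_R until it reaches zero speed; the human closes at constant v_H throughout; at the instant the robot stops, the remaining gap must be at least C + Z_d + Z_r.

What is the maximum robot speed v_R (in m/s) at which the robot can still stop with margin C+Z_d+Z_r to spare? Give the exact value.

v_R_max = 43/20 m/s = 2.1500 m/s

collect terms ⇒ (1)·v_R² + (3/10)·v_R + (-2107/400) = 0
  disc = (3/10)² − 4·(1)·(-2107/400) = 529/25 ; √disc = 23/5
  v_R = (−(3/10) + 23/5) / (2·(1)) = 43/20 m/s
check:
stop time T_s = (43/20)/(1/2) = 4.3000 s
reaction-phase robot travel = 2.1500·0.3000 = 0.6450 m
robot covers 2.1500·4.3000 − ½·0.5000·4.3000² = 4.6225 m while stopping
human over T_r+T_s: 0.0000·(0.3000+4.3000) = 0.0000 m
C+Z_d+Z_r = 0.0600+0.0250+0.0600 = 0.1450 m
sum ≈ 0.6450+4.6225+0.0000+0.1450 ≈ 5.4125 m = S ✓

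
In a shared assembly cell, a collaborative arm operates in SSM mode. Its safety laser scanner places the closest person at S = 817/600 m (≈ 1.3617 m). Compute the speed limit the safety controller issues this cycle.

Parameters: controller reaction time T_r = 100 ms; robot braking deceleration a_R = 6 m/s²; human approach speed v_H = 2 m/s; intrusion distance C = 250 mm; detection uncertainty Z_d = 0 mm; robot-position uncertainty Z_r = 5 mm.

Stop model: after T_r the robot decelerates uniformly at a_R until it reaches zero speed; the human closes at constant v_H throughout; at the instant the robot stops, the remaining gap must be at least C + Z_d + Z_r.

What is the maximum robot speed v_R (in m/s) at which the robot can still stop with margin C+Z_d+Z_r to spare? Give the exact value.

collect terms ⇒ (1/12)·v_R² + (13/30)·v_R + (-68/75) = 0
  disc = (13/30)² − 4·(1/12)·(-68/75) = 49/100 ; √disc = 7/10
  v_R = (−(13/30) + 7/10) / (2·(1/12)) = 8/5 m/s
check:
T_s = v_R/a_R = (8/5)/6 = 0.2667 s
robot covers v_R·T_r = 1.6000·0.1000 = 0.1600 m before braking
robot covers 1.6000·0.2667 − ½·6.0000·0.2667² = 0.2133 m while stopping
person approaches 2.0000·(0.1000+0.2667) = 0.7333 m
C+Z_d+Z_r = 0.2500+0.0000+0.0050 = 0.2550 m
sum ≈ 0.1600+0.2133+0.7333+0.2550 ≈ 1.3617 m = S ✓

v_R_max = 8/5 m/s = 1.6000 m/s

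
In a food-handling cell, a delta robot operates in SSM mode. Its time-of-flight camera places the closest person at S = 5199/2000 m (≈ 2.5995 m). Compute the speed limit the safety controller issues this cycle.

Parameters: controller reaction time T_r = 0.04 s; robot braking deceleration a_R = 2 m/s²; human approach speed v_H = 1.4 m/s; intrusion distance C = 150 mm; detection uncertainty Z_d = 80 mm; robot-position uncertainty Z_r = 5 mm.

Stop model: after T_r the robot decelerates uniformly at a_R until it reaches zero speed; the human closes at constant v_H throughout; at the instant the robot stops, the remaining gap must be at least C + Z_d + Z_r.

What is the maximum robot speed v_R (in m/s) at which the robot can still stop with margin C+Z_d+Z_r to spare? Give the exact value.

v_R_max = 19/10 m/s = 1.9000 m/s

collect terms ⇒ (1/4)·v_R² + (37/50)·v_R + (-4617/2000) = 0
  disc = (37/50)² − 4·(1/4)·(-4617/2000) = 28561/10000 ; √disc = 169/100
  v_R = (−(37/50) + 169/100) / (2·(1/4)) = 19/10 m/s
check:
stop time T_s = (19/10)/2 = 0.9500 s
reaction-phase robot travel = 1.9000·0.0400 = 0.0760 m
braking distance = 1.9000²/(2·2.0000) = 0.9025 m
person approaches 1.4000·(0.0400+0.9500) = 1.3860 m
C+Z_d+Z_r = 0.1500+0.0800+0.0050 = 0.2350 m
sum ≈ 0.0760+0.9025+1.3860+0.2350 ≈ 2.5995 m = S ✓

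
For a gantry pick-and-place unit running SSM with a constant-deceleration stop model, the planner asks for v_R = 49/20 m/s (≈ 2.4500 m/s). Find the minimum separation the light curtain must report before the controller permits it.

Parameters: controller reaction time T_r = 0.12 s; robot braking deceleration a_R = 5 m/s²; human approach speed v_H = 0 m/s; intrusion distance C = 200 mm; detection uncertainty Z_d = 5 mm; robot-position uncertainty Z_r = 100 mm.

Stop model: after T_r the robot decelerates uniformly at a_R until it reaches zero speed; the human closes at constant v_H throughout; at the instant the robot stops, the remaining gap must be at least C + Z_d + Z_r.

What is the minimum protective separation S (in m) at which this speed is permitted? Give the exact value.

T_s = v_R/a_R = (49/20)/5 = 0.4900 s
robot in T_r: 2.4500·0.1200 = 0.2940 m
braking distance = 2.4500²/(2·5.0000) = 0.6002 m
person approaches 0.0000·(0.1200+0.4900) = 0.0000 m
residual clearance needed = 0.2000+0.0050+0.1000 = 0.3050 m
S_min ≈ 0.2940+0.6002+0.0000+0.3050  ⇒  S_min = 4797/4000 m

S_min = 4797/4000 m = 1.1992 m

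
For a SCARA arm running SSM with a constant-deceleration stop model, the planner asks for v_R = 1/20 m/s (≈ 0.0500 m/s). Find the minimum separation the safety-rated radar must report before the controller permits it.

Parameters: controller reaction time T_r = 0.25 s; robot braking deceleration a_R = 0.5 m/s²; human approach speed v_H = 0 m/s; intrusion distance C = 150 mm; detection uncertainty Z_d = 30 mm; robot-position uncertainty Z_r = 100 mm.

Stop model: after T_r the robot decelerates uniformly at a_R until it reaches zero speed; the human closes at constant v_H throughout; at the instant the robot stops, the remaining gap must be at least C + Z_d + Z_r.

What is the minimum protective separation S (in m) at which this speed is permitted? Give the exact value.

braking lasts T_s = (1/20)/(1/2) = 0.1000 s
robot covers v_R·T_r = 0.0500·0.2500 = 0.0125 m before braking
robot covers 0.0500·0.1000 − ½·0.5000·0.1000² = 0.0025 m while stopping
human closes 0.0000·0.3500 = 0.0000 m
C+Z_d+Z_r = 0.1500+0.0300+0.1000 = 0.2800 m
S_min ≈ 0.0125+0.0025+0.0000+0.2800  ⇒  S_min = 59/200 m

S_min = 59/200 m = 0.2950 m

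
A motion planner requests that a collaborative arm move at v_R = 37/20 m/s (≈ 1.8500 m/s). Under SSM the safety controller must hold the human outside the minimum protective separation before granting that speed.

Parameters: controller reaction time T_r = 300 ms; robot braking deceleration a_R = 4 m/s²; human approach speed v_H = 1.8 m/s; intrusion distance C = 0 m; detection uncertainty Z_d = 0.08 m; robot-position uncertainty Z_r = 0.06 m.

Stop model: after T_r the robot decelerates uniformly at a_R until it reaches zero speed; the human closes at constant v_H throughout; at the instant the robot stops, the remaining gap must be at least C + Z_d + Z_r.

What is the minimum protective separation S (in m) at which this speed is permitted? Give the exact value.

S_min = 1597/640 m = 2.4953 m

T_s = v_R/a_R = (37/20)/4 = 0.4625 s
reaction-phase robot travel = 1.8500·0.3000 = 0.5550 m
braking distance = 1.8500²/(2·4.0000) = 0.4278 m
human closes 1.8000·0.7625 = 1.3725 m
margins: 0.0000+0.0800+0.0600 = 0.1400 m
S_min ≈ 0.5550+0.4278+1.3725+0.1400  ⇒  S_min = 1597/640 m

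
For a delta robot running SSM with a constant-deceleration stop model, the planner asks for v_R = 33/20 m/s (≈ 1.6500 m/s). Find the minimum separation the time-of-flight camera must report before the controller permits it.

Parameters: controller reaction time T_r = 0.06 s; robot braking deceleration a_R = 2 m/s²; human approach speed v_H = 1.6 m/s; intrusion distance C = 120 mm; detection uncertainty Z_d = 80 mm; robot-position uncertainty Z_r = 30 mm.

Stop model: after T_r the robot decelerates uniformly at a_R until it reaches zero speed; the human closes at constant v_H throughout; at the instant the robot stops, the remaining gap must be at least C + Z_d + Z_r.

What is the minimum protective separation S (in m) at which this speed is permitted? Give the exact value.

T_s = v_R/a_R = (33/20)/2 = 0.8250 s
robot in T_r: 1.6500·0.0600 = 0.0990 m
robot covers 1.6500·0.8250 − ½·2.0000·0.8250² = 0.6806 m while stopping
human closes 1.6000·0.8850 = 1.4160 m
residual clearance needed = 0.1200+0.0800+0.0300 = 0.2300 m
S_min ≈ 0.0990+0.6806+1.4160+0.2300  ⇒  S_min = 3881/1600 m

S_min = 3881/1600 m = 2.4256 m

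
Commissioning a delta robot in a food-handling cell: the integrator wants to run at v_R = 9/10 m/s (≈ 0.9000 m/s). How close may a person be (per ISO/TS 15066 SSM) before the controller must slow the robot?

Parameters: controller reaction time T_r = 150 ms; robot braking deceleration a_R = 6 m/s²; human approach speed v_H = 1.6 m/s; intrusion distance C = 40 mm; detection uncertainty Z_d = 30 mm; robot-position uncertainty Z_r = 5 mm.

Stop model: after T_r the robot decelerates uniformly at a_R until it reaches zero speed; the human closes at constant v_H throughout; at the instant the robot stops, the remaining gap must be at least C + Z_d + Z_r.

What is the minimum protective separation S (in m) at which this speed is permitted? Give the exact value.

braking lasts T_s = (9/10)/6 = 0.1500 s
robot covers v_R·T_r = 0.9000·0.1500 = 0.1350 m before braking
robot under decel: 0.9000²/(2·6.0000) = 0.0675 m
person approaches 1.6000·(0.1500+0.1500) = 0.4800 m
margins: 0.0400+0.0300+0.0050 = 0.0750 m
S_min ≈ 0.1350+0.0675+0.4800+0.0750  ⇒  S_min = 303/400 m

S_min = 303/400 m = 0.7575 m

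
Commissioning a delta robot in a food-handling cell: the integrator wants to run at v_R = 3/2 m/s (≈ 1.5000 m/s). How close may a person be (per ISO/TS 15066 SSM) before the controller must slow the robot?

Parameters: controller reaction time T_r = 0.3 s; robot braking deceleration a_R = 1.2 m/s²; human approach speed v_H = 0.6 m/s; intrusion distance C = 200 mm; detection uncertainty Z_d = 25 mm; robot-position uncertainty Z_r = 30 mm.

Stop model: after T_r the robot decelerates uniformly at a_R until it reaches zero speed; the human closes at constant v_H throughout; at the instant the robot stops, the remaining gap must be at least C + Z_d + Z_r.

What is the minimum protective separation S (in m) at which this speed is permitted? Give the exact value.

stop time T_s = (3/2)/(6/5) = 1.2500 s
reaction-phase robot travel = 1.5000·0.3000 = 0.4500 m
robot under decel: 1.5000²/(2·1.2000) = 0.9375 m
human over T_r+T_s: 0.6000·(0.3000+1.2500) = 0.9300 m
margins: 0.2000+0.0250+0.0300 = 0.2550 m
S_min ≈ 0.4500+0.9375+0.9300+0.2550  ⇒  S_min = 1029/400 m

S_min = 1029/400 m = 2.5725 m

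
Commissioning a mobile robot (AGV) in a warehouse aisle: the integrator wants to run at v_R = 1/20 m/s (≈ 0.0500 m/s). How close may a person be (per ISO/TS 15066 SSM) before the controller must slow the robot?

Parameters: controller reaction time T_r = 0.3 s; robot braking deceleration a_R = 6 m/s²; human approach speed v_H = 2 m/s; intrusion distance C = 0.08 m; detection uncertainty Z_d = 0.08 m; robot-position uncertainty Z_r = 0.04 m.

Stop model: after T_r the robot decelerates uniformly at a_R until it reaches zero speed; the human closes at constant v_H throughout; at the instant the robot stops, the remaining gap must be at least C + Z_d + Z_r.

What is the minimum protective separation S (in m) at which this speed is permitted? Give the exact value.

S_min = 1331/1600 m = 0.8319 m

T_s = v_R/a_R = (1/20)/6 = 0.0083 s
robot in T_r: 0.0500·0.3000 = 0.0150 m
braking distance = 0.0500²/(2·6.0000) = 0.0002 m
human over T_r+T_s: 2.0000·(0.3000+0.0083) = 0.6167 m
C+Z_d+Z_r = 0.0800+0.0800+0.0400 = 0.2000 m
S_min ≈ 0.0150+0.0002+0.6167+0.2000  ⇒  S_min = 1331/1600 m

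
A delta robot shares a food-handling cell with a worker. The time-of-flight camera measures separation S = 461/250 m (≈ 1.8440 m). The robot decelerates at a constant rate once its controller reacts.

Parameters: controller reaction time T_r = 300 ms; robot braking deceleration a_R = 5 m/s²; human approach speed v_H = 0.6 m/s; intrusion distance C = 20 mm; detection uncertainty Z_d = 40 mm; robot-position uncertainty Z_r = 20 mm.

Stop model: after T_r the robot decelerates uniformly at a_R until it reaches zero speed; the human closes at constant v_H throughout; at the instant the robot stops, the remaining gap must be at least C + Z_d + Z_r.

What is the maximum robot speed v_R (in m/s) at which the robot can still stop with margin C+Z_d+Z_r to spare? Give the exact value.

at the boundary: (1/10)·v² + (21/50)·v + (-198/125) = 0
  disc = (21/50)² − 4·(1/10)·(-198/125) = 81/100 ; √disc = 9/10
  v_R = (−(21/50) + 9/10) / (2·(1/10)) = 12/5 m/s
check:
braking lasts T_s = (12/5)/5 = 0.4800 s
reaction-phase robot travel = 2.4000·0.3000 = 0.7200 m
braking distance = 2.4000²/(2·5.0000) = 0.5760 m
person approaches 0.6000·(0.3000+0.4800) = 0.4680 m
residual clearance needed = 0.0200+0.0400+0.0200 = 0.0800 m
sum ≈ 0.7200+0.5760+0.4680+0.0800 ≈ 1.8440 m = S ✓

v_R_max = 12/5 m/s = 2.4000 m/s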